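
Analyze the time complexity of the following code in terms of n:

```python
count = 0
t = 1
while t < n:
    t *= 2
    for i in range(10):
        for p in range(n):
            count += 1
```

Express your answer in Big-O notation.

Each loop level contributes: log n × 1 × n. Multiplying the contributions gives O(n log n).

Answer: O(n log n)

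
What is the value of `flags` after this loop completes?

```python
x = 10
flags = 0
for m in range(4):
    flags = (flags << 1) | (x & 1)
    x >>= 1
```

Reverse lowest 4 bits of 10
`flags` takes the values: 0 → 1 → 2 → 5

Answer: 5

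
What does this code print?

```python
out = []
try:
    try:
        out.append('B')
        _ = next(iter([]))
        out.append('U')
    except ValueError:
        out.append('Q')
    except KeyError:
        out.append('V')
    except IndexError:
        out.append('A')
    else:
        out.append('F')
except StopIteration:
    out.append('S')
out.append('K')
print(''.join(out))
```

Execution trace: 'B' (try body) → 'S' (outer except StopIteration) → 'K' (after the try/except). Output: BSK

Answer: BSK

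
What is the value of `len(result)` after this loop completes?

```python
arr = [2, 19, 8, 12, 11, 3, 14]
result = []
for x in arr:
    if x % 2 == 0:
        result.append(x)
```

Count even numbers in [2, 19, 8, 12, 11, 3, 14]
`result` takes the values: [] → [2] → [2, 8] → [2, 8, 12] → [2, 8, 12, 14]
So `len(result)` = 4

Answer: 4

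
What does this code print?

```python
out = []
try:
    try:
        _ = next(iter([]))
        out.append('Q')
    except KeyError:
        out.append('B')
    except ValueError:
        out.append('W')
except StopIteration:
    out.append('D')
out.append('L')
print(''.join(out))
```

Execution trace: 'D' (outer except StopIteration) → 'L' (after the try/except). Output: DL

Answer: DL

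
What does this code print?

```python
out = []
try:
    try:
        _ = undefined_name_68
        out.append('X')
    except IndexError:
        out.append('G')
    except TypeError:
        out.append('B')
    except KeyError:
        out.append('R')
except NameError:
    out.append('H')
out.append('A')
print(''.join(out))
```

Execution trace: 'H' (outer except NameError) → 'A' (after the try/except). Output: HA

Answer: HA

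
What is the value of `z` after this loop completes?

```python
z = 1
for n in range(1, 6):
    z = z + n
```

Start at 1, add 1 through 5
`z` takes the values: 1 → 2 → 4 → 7 → 11 → 16

Answer: 16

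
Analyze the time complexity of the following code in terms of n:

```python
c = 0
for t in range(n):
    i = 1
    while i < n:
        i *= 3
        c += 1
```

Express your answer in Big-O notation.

Each loop level contributes: n × log n. Multiplying the contributions gives O(n log n).

Answer: O(n log n)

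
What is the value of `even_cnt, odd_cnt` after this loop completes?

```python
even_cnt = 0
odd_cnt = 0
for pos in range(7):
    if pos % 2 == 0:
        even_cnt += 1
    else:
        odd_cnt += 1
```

Count evens and odds in range(7)
`even_cnt, odd_cnt` takes the values: (0, 0) → (1, 0) → (1, 1) → (2, 1) → (2, 2) → (3, 2) → (3, 3) → (4, 3)

Answer: 4, 3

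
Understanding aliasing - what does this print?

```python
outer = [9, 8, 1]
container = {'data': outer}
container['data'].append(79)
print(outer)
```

Key concept: dict holds reference to list.
Step by step:
`outer = [9, 8, 1]` → outer = [9, 8, 1]
`container = {'data': outer}` → container = {'data': [9, 8, 1]}
`container['data'].append(79)` → outer = [9, 8, 1, 79]; container = {'data': [9, 8, 1, 79]}
`print(outer)` → prints [9, 8, 1, 79]

Answer: [9, 8, 1, 79]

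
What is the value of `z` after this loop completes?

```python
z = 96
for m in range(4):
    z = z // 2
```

Halve 4 times: 96 // 2^4 = 6
`z` takes the values: 96 → 48 → 24 → 12 → 6

Answer: 6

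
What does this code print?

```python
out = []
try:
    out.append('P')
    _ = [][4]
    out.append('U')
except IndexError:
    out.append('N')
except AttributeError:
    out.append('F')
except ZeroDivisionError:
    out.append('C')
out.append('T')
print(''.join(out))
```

Execution trace: 'P' (try body) → 'N' (except IndexError) → 'T' (after the try/except). Output: PNT

Answer: PNT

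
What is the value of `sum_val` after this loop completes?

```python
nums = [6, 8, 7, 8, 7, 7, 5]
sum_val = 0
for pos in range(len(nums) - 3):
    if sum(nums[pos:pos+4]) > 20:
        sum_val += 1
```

Count windows with sum > 20
`sum_val` takes the values: 0 → 1 → 2 → 3 → 4

Answer: 4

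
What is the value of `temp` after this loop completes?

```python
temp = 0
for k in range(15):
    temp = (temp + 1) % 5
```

Increment mod 5, 15 times = 0
`temp` takes the values: 0 → 1 → 2 → 3 → 4 → 0 → 1 → 2 → 3 → 4 → 0 → 1 → 2 → 3 → 4 → 0

Answer: 0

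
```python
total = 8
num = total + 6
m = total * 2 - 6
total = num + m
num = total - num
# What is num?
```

Trace:
`total = 8` → total = 8
`num = total + 6` → num = 14
`m = total * 2 - 6` → m = 10
`total = num + m` → total = 24
`num = total - num` → num = 10
So num = 10

Answer: 10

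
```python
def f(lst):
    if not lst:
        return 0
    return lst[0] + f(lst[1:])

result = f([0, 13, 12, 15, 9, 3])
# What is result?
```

0 + 13 + 12 + 15 + 9 + 3 + 0 = 52

Answer: 52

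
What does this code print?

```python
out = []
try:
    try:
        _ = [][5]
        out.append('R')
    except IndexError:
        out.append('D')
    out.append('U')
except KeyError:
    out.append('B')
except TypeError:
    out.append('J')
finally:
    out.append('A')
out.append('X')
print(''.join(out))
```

Execution trace: 'D' (inner except IndexError) → 'U' (try body, no exception) → 'A' (finally) → 'X' (after the try/except). Output: DUAX

Answer: DUAX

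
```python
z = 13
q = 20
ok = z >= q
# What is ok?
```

Trace:
`z = 13` → z = 13
`q = 20` → q = 20
`ok = z >= q` → ok = False
So ok = False

Answer: False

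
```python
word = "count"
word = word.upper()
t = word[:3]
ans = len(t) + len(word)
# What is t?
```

Trace:
`word = "count"` → word = 'count'
`word = word.upper()` → word = 'COUNT'
`t = word[:3]` → t = 'COU'
`ans = len(t) + len(word)` → ans = 8
So t = 'COU'

Answer: 'COU'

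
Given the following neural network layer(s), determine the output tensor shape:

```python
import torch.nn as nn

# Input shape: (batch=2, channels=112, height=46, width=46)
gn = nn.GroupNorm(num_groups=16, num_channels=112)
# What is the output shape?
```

Input: (2, 112, 46, 46) -> Output: (2, 112, 46, 46)

Answer: (2, 112, 46, 46)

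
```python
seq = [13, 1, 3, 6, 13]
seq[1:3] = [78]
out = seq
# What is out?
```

Trace:
`seq = [13, 1, 3, 6, 13]` → seq = [13, 1, 3, 6, 13]
`seq[1:3] = [78]` → seq = [13, 78, 6, 13]
`out = seq` → out = [13, 78, 6, 13]
So out = [13, 78, 6, 13]

Answer: [13, 78, 6, 13]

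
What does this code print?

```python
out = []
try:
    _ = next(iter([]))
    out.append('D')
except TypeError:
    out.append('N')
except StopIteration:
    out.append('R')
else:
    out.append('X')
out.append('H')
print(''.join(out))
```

Execution trace: 'R' (except StopIteration) → 'H' (after the try/except). Output: RH

Answer: RH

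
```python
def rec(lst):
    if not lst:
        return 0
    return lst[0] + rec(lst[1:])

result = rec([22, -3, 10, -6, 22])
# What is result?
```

22 + (-3) + 10 + (-6) + 22 + 0 = 45

Answer: 45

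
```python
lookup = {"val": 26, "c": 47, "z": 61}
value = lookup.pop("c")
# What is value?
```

Trace:
`lookup = {"val": 26, "c": 47, "z": 61}` → lookup = {'val': 26, 'c': 47, 'z': 61}
`value = lookup.pop("c")` → lookup = {'val': 26, 'z': 61}; value = 47
So value = 47

Answer: 47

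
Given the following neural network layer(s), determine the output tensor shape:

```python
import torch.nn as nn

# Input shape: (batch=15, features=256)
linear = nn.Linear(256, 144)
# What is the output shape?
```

Input: (15, 256) -> Output: (15, 144)

Answer: (15, 144)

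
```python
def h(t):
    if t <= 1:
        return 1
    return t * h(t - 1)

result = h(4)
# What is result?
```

h(4) = 4 * 3 * 2 * 1 = 24

Answer: 24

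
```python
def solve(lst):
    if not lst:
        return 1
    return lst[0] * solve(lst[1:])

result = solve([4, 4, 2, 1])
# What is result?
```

Product over [4, 4, 2, 1] = 4 * 4 * 2 * 1 = 32

Answer: 32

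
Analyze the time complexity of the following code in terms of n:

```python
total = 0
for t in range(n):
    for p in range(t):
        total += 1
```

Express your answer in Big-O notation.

Each loop level contributes: n × n. Multiplying the contributions gives O(n^2).

Answer: O(n^2)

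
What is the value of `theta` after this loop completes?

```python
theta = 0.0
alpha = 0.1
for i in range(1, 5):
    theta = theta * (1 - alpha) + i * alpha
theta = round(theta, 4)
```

Moving average with lr=0.1
`theta` takes the values: 0.0 → 0.1 → 0.29 → 0.561 → 0.9049

Answer: 0.9049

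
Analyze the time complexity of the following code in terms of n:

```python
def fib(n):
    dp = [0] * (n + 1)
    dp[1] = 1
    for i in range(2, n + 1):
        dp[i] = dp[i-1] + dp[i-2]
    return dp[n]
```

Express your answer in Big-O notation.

This is Dynamic programming Fibonacci. Time complexity: O(n).

Answer: O(n)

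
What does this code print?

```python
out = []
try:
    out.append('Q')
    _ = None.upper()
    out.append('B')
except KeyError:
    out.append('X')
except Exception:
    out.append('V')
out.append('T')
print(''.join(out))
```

Execution trace: 'Q' (try body) → 'V' (except Exception) → 'T' (after the try/except). Output: QVT

Answer: QVT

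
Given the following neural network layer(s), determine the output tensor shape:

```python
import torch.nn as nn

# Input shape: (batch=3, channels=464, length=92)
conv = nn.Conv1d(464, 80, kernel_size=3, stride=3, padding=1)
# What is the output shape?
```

Input: (3, 464, 92) -> Output: (3, 80, 31)

Answer: (3, 80, 31)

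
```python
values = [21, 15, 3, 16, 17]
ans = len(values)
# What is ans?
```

Trace:
`values = [21, 15, 3, 16, 17]` → values = [21, 15, 3, 16, 17]
`ans = len(values)` → ans = 5
So ans = 5

Answer: 5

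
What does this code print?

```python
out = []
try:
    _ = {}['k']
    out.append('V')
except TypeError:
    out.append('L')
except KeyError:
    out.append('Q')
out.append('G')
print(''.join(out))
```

Execution trace: 'Q' (except KeyError) → 'G' (after the try/except). Output: QG

Answer: QG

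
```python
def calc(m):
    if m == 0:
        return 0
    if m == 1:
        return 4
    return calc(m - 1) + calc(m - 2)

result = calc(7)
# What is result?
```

Build up from base cases: calc(0)=0, calc(1)=4, calc(2)=4, calc(3)=8, calc(4)=12, calc(5)=20, calc(6)=32, ..., calc(7)=52

Answer: 52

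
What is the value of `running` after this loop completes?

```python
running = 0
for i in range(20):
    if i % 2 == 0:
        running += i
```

Sum of even numbers 0 to 19
`running` takes the values: 0 → 2 → 6 → 12 → 20 → 30 → 42 → 56 → 72 → 90

Answer: 90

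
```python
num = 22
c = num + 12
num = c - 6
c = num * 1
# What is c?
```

Trace:
`num = 22` → num = 22
`c = num + 12` → c = 34
`num = c - 6` → num = 28
`c = num * 1` → c = 28
So c = 28

Answer: 28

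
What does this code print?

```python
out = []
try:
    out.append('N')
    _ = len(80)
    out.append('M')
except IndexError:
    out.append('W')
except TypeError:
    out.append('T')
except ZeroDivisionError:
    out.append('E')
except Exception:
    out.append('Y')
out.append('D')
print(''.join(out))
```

Execution trace: 'N' (try body) → 'T' (except TypeError) → 'D' (after the try/except). Output: NTD

Answer: NTD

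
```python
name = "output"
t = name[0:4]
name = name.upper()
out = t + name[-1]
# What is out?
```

Trace:
`name = "output"` → name = 'output'
`t = name[0:4]` → t = 'outp'
`name = name.upper()` → name = 'OUTPUT'
`out = t + name[-1]` → out = 'outpT'
So out = 'outpT'

Answer: 'outpT'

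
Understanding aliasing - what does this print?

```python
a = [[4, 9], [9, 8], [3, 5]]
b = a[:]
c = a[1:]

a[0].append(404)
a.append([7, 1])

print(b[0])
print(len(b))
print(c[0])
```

Key concept: slice with nested mutation.
Step by step:
`a = [[4, 9], [9, 8], [3, 5]]` → a = [[4, 9], [9, 8], [3, 5]]
`b = a[:]` → b = [[4, 9], [9, 8], [3, 5]]
`c = a[1:]` → c = [[9, 8], [3, 5]]
`a[0].append(404)` → a = [[4, 9, 404], [9, 8], [3, 5]]; b = [[4, 9, 404], [9, 8], [3, 5]]
`a.append([7, 1])` → a = [[4, 9, 404], [9, 8], [3, 5], [7, 1]]
`print(b[0])` → prints [4, 9, 404]
`print(len(b))` → prints 3
`print(c[0])` → prints [9, 8]

Answer:
[4, 9, 404]
3
[9, 8]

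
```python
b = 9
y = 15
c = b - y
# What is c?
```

Trace:
`b = 9` → b = 9
`y = 15` → y = 15
`c = b - y` → c = -6
So c = -6

Answer: -6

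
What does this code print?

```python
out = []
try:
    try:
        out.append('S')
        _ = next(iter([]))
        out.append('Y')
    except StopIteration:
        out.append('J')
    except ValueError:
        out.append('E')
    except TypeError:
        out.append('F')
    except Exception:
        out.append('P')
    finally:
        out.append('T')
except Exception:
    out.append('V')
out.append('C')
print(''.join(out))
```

Execution trace: 'S' (inner try body) → 'J' (inner except StopIteration) → 'T' (inner finally) → 'C' (after the try/except). Output: SJTC

Answer: SJTC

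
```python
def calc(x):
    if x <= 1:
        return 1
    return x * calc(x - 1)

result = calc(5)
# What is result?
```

calc(5) = 5 * 4 * 3 * 2 * 1 = 120

Answer: 120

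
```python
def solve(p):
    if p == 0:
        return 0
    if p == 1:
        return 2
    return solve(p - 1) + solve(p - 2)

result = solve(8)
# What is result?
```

Build up from base cases: solve(0)=0, solve(1)=2, solve(2)=2, solve(3)=4, solve(4)=6, solve(5)=10, solve(6)=16, ..., solve(8)=42

Answer: 42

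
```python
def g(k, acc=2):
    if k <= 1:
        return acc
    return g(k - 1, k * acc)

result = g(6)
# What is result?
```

Accumulator trace (n, acc): (6, 2) -> (5, 12) -> (4, 60) -> (3, 240) -> (2, 720) -> (1, 1440) -> return 1440

Answer: 1440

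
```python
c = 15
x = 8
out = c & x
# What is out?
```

Trace:
`c = 15` → c = 15
`x = 8` → x = 8
`out = c & x` → out = 8
So out = 8

Answer: 8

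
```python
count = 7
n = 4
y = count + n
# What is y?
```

Trace:
`count = 7` → count = 7
`n = 4` → n = 4
`y = count + n` → y = 11
So y = 11

Answer: 11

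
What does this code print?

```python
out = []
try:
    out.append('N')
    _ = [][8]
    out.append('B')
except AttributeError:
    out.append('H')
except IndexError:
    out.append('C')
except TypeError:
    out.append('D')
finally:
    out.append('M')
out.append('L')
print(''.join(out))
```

Execution trace: 'N' (try body) → 'C' (except IndexError) → 'M' (finally) → 'L' (after the try/except). Output: NCML

Answer: NCML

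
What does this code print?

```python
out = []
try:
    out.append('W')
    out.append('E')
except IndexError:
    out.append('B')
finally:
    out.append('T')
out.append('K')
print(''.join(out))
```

Execution trace: 'W' (try body) → 'E' (try body, no exception) → 'T' (finally) → 'K' (after the try/except). Output: WETK

Answer: WETK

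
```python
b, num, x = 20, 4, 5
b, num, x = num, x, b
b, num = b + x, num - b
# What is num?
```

Trace:
`b, num, x = 20, 4, 5` → b = 20; num = 4; x = 5
`b, num, x = num, x, b` → b = 4; num = 5; x = 20
`b, num = b + x, num - b` → b = 24; num = 1
So num = 1

Answer: 1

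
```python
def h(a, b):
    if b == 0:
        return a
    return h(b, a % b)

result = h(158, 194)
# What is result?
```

h(158, 194) -> h(194, 158) -> h(158, 36) -> h(36, 14) -> h(14, 8) -> h(8, 6) -> h(6, 2) -> h(2, 0) -> 2

Answer: 2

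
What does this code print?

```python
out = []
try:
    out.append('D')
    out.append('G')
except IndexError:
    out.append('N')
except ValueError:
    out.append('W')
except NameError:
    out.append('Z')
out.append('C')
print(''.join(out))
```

Execution trace: 'D' (try body) → 'G' (try body, no exception) → 'C' (after the try/except). Output: DGC

Answer: DGC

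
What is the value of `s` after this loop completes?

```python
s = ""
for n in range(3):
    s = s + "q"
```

Repeat 'q' 3 times
`s` takes the values: "" → "q" → "qq" → "qqq"

Answer: "qqq"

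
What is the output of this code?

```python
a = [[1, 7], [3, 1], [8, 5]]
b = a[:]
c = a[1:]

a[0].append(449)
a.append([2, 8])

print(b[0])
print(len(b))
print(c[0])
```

Key concept: slice with nested mutation.
Step by step:
`a = [[1, 7], [3, 1], [8, 5]]` → a = [[1, 7], [3, 1], [8, 5]]
`b = a[:]` → b = [[1, 7], [3, 1], [8, 5]]
`c = a[1:]` → c = [[3, 1], [8, 5]]
`a[0].append(449)` → a = [[1, 7, 449], [3, 1], [8, 5]]; b = [[1, 7, 449], [3, 1], [8, 5]]
`a.append([2, 8])` → a = [[1, 7, 449], [3, 1], [8, 5], [2, 8]]
`print(b[0])` → prints [1, 7, 449]
`print(len(b))` → prints 3
`print(c[0])` → prints [3, 1]

Answer:
[1, 7, 449]
3
[3, 1]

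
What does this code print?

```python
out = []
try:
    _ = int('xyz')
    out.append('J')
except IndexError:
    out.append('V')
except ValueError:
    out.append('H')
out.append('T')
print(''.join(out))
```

Execution trace: 'H' (except ValueError) → 'T' (after the try/except). Output: HT

Answer: HT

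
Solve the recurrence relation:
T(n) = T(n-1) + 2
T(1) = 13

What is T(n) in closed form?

Unrolling: T(n) = T(1) + 2·(n-1) = 13 + 2(n-1) = 2n + 11.

Answer: T(n) = 2n + 11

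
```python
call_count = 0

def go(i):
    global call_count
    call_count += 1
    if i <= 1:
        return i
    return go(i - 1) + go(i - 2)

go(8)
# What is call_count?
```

Calls(i) = 1 + Calls(i-1) + Calls(i-2); Calls(0)=Calls(1)=1. For i=8 this gives 67.

Answer: 67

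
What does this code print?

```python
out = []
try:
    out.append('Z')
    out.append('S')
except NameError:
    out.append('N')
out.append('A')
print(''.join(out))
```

Execution trace: 'Z' (try body) → 'S' (try body, no exception) → 'A' (after the try/except). Output: ZSA

Answer: ZSA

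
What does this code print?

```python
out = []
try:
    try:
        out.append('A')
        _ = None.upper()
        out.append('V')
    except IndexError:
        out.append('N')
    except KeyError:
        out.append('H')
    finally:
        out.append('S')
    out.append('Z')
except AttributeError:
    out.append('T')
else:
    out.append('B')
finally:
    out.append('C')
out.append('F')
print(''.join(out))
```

Execution trace: 'A' (inner try body) → 'S' (inner finally) → 'T' (except AttributeError) → 'C' (finally) → 'F' (after the try/except). Output: ASTCF

Answer: ASTCF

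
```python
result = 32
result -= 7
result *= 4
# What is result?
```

Trace:
`result = 32` → result = 32
`result -= 7` → result = 25
`result *= 4` → result = 100
So result = 100

Answer: 100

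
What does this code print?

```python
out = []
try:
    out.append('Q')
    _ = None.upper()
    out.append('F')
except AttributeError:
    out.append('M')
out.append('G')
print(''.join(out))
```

Execution trace: 'Q' (try body) → 'M' (except AttributeError) → 'G' (after the try/except). Output: QMG

Answer: QMG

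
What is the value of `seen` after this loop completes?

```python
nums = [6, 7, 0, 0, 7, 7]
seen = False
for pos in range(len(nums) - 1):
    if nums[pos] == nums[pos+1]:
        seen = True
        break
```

Check consecutive duplicates in [6, 7, 0, 0, 7, 7]
`seen` takes the values: False → True

Answer: True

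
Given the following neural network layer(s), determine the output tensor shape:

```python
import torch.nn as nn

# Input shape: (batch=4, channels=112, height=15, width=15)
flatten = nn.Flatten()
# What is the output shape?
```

Input: (4, 112, 15, 15) -> Output: (4, 25200)

Answer: (4, 25200)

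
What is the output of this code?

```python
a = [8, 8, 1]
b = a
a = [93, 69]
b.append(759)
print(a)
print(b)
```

Key concept: rebinding vs mutation: a is rebound to a new list, b still points at the original.
Step by step:
`a = [8, 8, 1]` → a = [8, 8, 1]
`b = a` → b = [8, 8, 1] (same object as a)
`a = [93, 69]` → a = [93, 69]
`b.append(759)` → b = [8, 8, 1, 759]
`print(a)` → prints [93, 69]
`print(b)` → prints [8, 8, 1, 759]

Answer:
[93, 69]
[8, 8, 1, 759]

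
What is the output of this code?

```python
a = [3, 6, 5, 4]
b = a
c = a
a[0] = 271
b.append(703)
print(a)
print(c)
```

Key concept: multiple aliases.
Step by step:
`a = [3, 6, 5, 4]` → a = [3, 6, 5, 4]
`b = a` → b = [3, 6, 5, 4] (same object as a)
`c = a` → c = [3, 6, 5, 4] (same object as a, b)
`a[0] = 271` → a = [271, 6, 5, 4] (same object as b, c); b = [271, 6, 5, 4] (same object as a, c); c = [271, 6, 5, 4] (same object as a, b)
`b.append(703)` → a = [271, 6, 5, 4, 703] (same object as b, c); b = [271, 6, 5, 4, 703] (same object as a, c); c = [271, 6, 5, 4, 703] (same object as a, b)
`print(a)` → prints [271, 6, 5, 4, 703]
`print(c)` → prints [271, 6, 5, 4, 703]

Answer:
[271, 6, 5, 4, 703]
[271, 6, 5, 4, 703]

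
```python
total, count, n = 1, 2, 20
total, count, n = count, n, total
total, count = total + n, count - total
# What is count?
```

Trace:
`total, count, n = 1, 2, 20` → total = 1; count = 2; n = 20
`total, count, n = count, n, total` → total = 2; count = 20; n = 1
`total, count = total + n, count - total` → total = 3; count = 18
So count = 18

Answer: 18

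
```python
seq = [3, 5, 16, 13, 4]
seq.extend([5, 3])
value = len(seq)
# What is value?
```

Trace:
`seq = [3, 5, 16, 13, 4]` → seq = [3, 5, 16, 13, 4]
`seq.extend([5, 3])` → seq = [3, 5, 16, 13, 4, 5, 3]
`value = len(seq)` → value = 7
So value = 7

Answer: 7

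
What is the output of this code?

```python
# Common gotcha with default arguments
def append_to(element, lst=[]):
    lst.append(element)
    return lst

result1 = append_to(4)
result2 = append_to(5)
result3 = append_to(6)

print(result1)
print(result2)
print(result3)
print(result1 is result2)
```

Key concept: mutable default argument gotcha.
Step by step:
`result1 = append_to(4)` → result1 = [4]
`result2 = append_to(5)` → result1 = [4, 5] (same object as result2); result2 = [4, 5] (same object as result1)
`result3 = append_to(6)` → result1 = [4, 5, 6] (same object as result2, result3); result2 = [4, 5, 6] (same object as result1, result3); result3 = [4, 5, 6] (same object as result1, result2)
`print(result1)` → prints [4, 5, 6]
`print(result2)` → prints [4, 5, 6]
`print(result3)` → prints [4, 5, 6]
`print(result1 is result2)` → prints True

Answer:
[4, 5, 6]
[4, 5, 6]
[4, 5, 6]
True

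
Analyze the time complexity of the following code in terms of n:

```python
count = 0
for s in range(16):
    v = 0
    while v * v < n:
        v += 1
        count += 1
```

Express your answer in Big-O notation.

Each loop level contributes: 1 × √n. Multiplying the contributions gives O(√n).

Answer: O(√n)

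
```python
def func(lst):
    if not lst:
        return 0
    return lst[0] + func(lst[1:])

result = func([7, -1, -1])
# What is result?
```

7 + (-1) + (-1) + 0 = 5

Answer: 5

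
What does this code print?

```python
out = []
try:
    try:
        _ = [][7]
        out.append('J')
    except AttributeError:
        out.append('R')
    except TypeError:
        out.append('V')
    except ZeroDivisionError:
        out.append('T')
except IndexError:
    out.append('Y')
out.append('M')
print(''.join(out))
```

Execution trace: 'Y' (outer except IndexError) → 'M' (after the try/except). Output: YM

Answer: YM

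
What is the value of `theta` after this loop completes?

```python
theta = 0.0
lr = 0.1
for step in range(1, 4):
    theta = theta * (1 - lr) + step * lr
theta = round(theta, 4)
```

Moving average with lr=0.1
`theta` takes the values: 0.0 → 0.1 → 0.29 → 0.561

Answer: 0.561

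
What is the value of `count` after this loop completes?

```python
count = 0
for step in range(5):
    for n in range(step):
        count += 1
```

Triangle number: 0+1+2+...+4
`count` takes the values: 0 → 1 → 2 → 3 → 4 → 5 → 6 → 7 → 8 → 9 → 10

Answer: 10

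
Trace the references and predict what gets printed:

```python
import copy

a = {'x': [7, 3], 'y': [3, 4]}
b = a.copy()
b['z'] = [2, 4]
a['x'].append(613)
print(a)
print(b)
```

Key concept: shallow copy of dict with mutable values.
Step by step:
`a = {'x': [7, 3], 'y': [3, 4]}` → a = {'x': [7, 3], 'y': [3, 4]}
`b = a.copy()` → b = {'x': [7, 3], 'y': [3, 4]}
`b['z'] = [2, 4]` → b = {'x': [7, 3], 'y': [3, 4], 'z': [2, 4]}
`a['x'].append(613)` → a = {'x': [7, 3, 613], 'y': [3, 4]}; b = {'x': [7, 3, 613], 'y': [3, 4], 'z': [2, 4]}
`print(a)` → prints {'x': [7, 3, 613], 'y': [3, 4]}
`print(b)` → prints {'x': [7, 3, 613], 'y': [3, 4], 'z': [2, 4]}

Answer:
{'x': [7, 3, 613], 'y': [3, 4]}
{'x': [7, 3, 613], 'y': [3, 4], 'z': [2, 4]}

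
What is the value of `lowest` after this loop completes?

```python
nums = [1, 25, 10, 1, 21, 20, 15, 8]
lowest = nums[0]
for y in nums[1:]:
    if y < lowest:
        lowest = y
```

Minimum of [1, 25, 10, 1, 21, 20, 15, 8]
`lowest` takes the values: 1

Answer: 1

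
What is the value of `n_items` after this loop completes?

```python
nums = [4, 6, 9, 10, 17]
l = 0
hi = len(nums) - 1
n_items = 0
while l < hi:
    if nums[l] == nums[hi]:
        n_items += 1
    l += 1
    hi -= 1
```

Count matching pairs from ends
`n_items` takes the values: 0

Answer: 0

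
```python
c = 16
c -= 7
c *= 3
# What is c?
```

Trace:
`c = 16` → c = 16
`c -= 7` → c = 9
`c *= 3` → c = 27
So c = 27

Answer: 27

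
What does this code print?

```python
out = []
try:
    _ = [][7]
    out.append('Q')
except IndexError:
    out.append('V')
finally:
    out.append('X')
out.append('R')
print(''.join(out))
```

Execution trace: 'V' (except IndexError) → 'X' (finally) → 'R' (after the try/except). Output: VXR

Answer: VXR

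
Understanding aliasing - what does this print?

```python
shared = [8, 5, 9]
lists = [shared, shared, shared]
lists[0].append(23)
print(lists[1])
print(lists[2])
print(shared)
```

Key concept: list of same reference.
Step by step:
`shared = [8, 5, 9]` → shared = [8, 5, 9]
`lists = [shared, shared, shared]` → lists = [[8, 5, 9], [8, 5, 9], [8, 5, 9]]
`lists[0].append(23)` → shared = [8, 5, 9, 23]; lists = [[8, 5, 9, 23], [8, 5, 9, 23], [8, 5, 9, 23]]
`print(lists[1])` → prints [8, 5, 9, 23]
`print(lists[2])` → prints [8, 5, 9, 23]
`print(shared)` → prints [8, 5, 9, 23]

Answer:
[8, 5, 9, 23]
[8, 5, 9, 23]
[8, 5, 9, 23]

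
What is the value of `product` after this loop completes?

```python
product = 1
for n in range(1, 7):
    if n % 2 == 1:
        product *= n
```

Product of odd numbers 1 to 6
`product` takes the values: 1 → 3 → 15

Answer: 15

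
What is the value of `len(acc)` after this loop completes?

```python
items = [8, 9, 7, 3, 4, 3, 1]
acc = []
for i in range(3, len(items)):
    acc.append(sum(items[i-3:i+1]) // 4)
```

Number of 4-element averages
`acc` takes the values: [] → [6] → [6, 5] → [6, 5, 4] → [6, 5, 4, 2]
So `len(acc)` = 4

Answer: 4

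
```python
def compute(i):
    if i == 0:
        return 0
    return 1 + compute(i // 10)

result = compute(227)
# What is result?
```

Count of digits of 227: 3

Answer: 3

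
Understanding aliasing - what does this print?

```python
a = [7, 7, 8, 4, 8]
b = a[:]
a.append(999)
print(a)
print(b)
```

Key concept: slice [:] creates copy.
Step by step:
`a = [7, 7, 8, 4, 8]` → a = [7, 7, 8, 4, 8]
`b = a[:]` → b = [7, 7, 8, 4, 8]
`a.append(999)` → a = [7, 7, 8, 4, 8, 999]
`print(a)` → prints [7, 7, 8, 4, 8, 999]
`print(b)` → prints [7, 7, 8, 4, 8]

Answer:
[7, 7, 8, 4, 8, 999]
[7, 7, 8, 4, 8]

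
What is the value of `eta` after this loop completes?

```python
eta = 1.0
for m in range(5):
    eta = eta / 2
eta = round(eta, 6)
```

Halving LR 5 times: 1 / 2^5
`eta` takes the values: 1.0 → 0.5 → 0.25 → 0.125 → 0.0625 → 0.03125

Answer: 0.03125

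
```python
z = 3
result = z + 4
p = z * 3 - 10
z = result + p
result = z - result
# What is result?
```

Trace:
`z = 3` → z = 3
`result = z + 4` → result = 7
`p = z * 3 - 10` → p = -1
`z = result + p` → z = 6
`result = z - result` → result = -1
So result = -1

Answer: -1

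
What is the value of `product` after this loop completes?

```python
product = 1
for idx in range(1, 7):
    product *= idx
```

6! = 720
`product` takes the values: 1 → 2 → 6 → 24 → 120 → 720

Answer: 720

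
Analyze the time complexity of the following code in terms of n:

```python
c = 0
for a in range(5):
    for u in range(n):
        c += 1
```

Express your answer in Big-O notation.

Each loop level contributes: 1 × n. Multiplying the contributions gives O(n).

Answer: O(n)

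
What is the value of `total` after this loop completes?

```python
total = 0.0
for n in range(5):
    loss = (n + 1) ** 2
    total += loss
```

Sum of squared losses 1² + 2² + ... + 5²
`total` takes the values: 0.0 → 1.0 → 5.0 → 14.0 → 30.0 → 55.0

Answer: 55.0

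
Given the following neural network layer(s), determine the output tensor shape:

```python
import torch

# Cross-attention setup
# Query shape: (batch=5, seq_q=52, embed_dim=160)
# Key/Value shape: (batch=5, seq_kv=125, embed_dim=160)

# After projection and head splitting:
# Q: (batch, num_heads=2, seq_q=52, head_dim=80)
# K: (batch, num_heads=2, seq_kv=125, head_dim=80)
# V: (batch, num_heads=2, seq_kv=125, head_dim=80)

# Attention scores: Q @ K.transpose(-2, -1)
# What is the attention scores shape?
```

Input: (5, 52, 160) -> Output: (5, 2, 52, 125)

Answer: (5, 2, 52, 125)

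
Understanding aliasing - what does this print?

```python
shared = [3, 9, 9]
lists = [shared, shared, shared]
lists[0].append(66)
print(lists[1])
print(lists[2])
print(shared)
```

Key concept: list of same reference.
Step by step:
`shared = [3, 9, 9]` → shared = [3, 9, 9]
`lists = [shared, shared, shared]` → lists = [[3, 9, 9], [3, 9, 9], [3, 9, 9]]
`lists[0].append(66)` → shared = [3, 9, 9, 66]; lists = [[3, 9, 9, 66], [3, 9, 9, 66], [3, 9, 9, 66]]
`print(lists[1])` → prints [3, 9, 9, 66]
`print(lists[2])` → prints [3, 9, 9, 66]
`print(shared)` → prints [3, 9, 9, 66]

Answer:
[3, 9, 9, 66]
[3, 9, 9, 66]
[3, 9, 9, 66]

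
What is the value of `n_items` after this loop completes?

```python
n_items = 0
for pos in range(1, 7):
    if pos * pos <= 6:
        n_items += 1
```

Count numbers where pos² ≤ 6
`n_items` takes the values: 0 → 1 → 2

Answer: 2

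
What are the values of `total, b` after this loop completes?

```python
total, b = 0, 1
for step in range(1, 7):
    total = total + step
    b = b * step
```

Sum and factorial of 1 to 6
`total, b` takes the values: (0, 1) → (1, 1) → (3, 1) → (3, 2) → (6, 2) → (6, 6) → (10, 6) → (10, 24) → (15, 24) → (15, 120) → (21, 120) → (21, 720)

Answer: 21, 720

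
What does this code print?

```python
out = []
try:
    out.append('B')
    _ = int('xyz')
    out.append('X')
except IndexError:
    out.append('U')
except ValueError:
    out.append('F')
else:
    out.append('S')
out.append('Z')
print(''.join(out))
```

Execution trace: 'B' (try body) → 'F' (except ValueError) → 'Z' (after the try/except). Output: BFZ

Answer: BFZ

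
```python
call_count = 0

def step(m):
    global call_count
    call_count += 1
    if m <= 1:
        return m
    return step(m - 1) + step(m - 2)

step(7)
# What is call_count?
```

Calls(m) = 1 + Calls(m-1) + Calls(m-2); Calls(0)=Calls(1)=1. For m=7 this gives 41.

Answer: 41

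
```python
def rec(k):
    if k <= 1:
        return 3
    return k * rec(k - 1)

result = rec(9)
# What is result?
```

rec(9) = 9 * 8 * 7 * 6 * 5 * 4 * 3 * 2 * 3 = 1088640

Answer: 1088640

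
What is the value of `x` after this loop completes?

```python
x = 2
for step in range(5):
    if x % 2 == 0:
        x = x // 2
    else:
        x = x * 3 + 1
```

Collatz-style transformation from 2
`x` takes the values: 2 → 1 → 4 → 2 → 1 → 4

Answer: 4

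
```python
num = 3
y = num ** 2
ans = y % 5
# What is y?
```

Trace:
`num = 3` → num = 3
`y = num ** 2` → y = 9
`ans = y % 5` → ans = 4
So y = 9

Answer: 9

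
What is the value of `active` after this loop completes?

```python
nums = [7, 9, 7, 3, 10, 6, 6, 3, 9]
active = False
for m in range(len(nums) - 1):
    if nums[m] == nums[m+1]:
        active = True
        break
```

Check consecutive duplicates in [7, 9, 7, 3, 10, 6, 6, 3, 9]
`active` takes the values: False → True

Answer: True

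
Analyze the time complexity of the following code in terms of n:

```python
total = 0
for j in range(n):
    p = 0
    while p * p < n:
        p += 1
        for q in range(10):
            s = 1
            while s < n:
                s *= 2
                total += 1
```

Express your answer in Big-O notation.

Each loop level contributes: n × √n × 1 × log n. Multiplying the contributions gives O(n√n log n).

Answer: O(n√n log n)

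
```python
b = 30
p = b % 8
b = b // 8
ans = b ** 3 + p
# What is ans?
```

Trace:
`b = 30` → b = 30
`p = b % 8` → p = 6
`b = b // 8` → b = 3
`ans = b ** 3 + p` → ans = 33
So ans = 33

Answer: 33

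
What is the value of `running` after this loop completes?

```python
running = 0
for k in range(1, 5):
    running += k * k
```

Sum of squares 1² to 4² = 30
`running` takes the values: 0 → 1 → 5 → 14 → 30

Answer: 30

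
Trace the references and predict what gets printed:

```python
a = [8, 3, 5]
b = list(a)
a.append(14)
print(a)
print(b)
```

Key concept: list() constructor creates copy.
Step by step:
`a = [8, 3, 5]` → a = [8, 3, 5]
`b = list(a)` → b = [8, 3, 5]
`a.append(14)` → a = [8, 3, 5, 14]
`print(a)` → prints [8, 3, 5, 14]
`print(b)` → prints [8, 3, 5]

Answer:
[8, 3, 5, 14]
[8, 3, 5]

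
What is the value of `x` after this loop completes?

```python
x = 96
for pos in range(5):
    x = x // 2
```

Halve 5 times: 96 // 2^5 = 3
`x` takes the values: 96 → 48 → 24 → 12 → 6 → 3

Answer: 3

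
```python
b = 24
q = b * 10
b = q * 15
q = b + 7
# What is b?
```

Trace:
`b = 24` → b = 24
`q = b * 10` → q = 240
`b = q * 15` → b = 3600
`q = b + 7` → q = 3607
So b = 3600

Answer: 3600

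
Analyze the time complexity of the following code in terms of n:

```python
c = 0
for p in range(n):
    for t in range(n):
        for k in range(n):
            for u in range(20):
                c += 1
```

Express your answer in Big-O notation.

Each loop level contributes: n × n × n × 1. Multiplying the contributions gives O(n^3).

Answer: O(n^3)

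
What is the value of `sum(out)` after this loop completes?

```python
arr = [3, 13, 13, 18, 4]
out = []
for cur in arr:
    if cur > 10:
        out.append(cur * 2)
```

Sum of doubled values > 10
`out` takes the values: [] → [26] → [26, 26] → [26, 26, 36]
So `sum(out)` = 88

Answer: 88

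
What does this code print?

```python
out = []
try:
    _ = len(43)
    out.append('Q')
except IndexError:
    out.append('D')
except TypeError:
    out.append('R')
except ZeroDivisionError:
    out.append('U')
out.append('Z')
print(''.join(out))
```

Execution trace: 'R' (except TypeError) → 'Z' (after the try/except). Output: RZ

Answer: RZ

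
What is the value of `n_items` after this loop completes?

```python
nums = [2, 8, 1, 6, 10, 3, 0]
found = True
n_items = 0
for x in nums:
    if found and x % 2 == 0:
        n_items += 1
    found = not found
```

Count even values at even positions
`n_items` takes the values: 0 → 1 → 2 → 3

Answer: 3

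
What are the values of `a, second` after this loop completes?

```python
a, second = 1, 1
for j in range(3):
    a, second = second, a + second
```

Fibonacci: after 3 iterations
`a, second` takes the values: (1, 1) → (1, 2) → (2, 3) → (3, 5)

Answer: 3, 5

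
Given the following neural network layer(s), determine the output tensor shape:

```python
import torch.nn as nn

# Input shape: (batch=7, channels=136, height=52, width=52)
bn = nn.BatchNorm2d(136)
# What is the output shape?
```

Input: (7, 136, 52, 52) -> Output: (7, 136, 52, 52)

Answer: (7, 136, 52, 52)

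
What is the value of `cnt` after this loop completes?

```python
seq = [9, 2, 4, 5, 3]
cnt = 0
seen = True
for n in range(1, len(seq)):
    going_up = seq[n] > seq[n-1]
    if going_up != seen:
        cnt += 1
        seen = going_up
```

Count direction changes in [9, 2, 4, 5, 3]
`cnt` takes the values: 0 → 1 → 2 → 3

Answer: 3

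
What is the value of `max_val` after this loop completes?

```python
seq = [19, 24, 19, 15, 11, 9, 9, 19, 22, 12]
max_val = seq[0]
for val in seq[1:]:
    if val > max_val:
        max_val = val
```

Maximum of [19, 24, 19, 15, 11, 9, 9, 19, 22, 12]
`max_val` takes the values: 19 → 24

Answer: 24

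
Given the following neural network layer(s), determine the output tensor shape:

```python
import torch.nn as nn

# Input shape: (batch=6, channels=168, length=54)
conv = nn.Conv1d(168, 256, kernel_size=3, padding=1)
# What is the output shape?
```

Input: (6, 168, 54) -> Output: (6, 256, 54)

Answer: (6, 256, 54)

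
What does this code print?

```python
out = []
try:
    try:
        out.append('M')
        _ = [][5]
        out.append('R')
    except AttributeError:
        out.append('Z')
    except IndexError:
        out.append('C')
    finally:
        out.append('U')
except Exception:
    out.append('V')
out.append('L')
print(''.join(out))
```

Execution trace: 'M' (inner try body) → 'C' (inner except IndexError) → 'U' (inner finally) → 'L' (after the try/except). Output: MCUL

Answer: MCUL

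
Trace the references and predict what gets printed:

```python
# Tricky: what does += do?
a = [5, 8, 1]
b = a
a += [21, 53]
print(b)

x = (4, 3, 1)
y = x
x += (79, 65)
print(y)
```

Key concept: += behavior differs for mutable vs immutable.
Step by step:
`a = [5, 8, 1]` → a = [5, 8, 1]
`b = a` → b = [5, 8, 1] (same object as a)
`a += [21, 53]` → a = [5, 8, 1, 21, 53] (same object as b); b = [5, 8, 1, 21, 53] (same object as a)
`print(b)` → prints [5, 8, 1, 21, 53]
`x = (4, 3, 1)` → x = (4, 3, 1)
`y = x` → y = (4, 3, 1)
`x += (79, 65)` → x = (4, 3, 1, 79, 65)
`print(y)` → prints (4, 3, 1)

Answer:
[5, 8, 1, 21, 53]
(4, 3, 1)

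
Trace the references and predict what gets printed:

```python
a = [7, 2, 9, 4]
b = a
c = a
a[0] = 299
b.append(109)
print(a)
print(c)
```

Key concept: multiple aliases.
Step by step:
`a = [7, 2, 9, 4]` → a = [7, 2, 9, 4]
`b = a` → b = [7, 2, 9, 4] (same object as a)
`c = a` → c = [7, 2, 9, 4] (same object as a, b)
`a[0] = 299` → a = [299, 2, 9, 4] (same object as b, c); b = [299, 2, 9, 4] (same object as a, c); c = [299, 2, 9, 4] (same object as a, b)
`b.append(109)` → a = [299, 2, 9, 4, 109] (same object as b, c); b = [299, 2, 9, 4, 109] (same object as a, c); c = [299, 2, 9, 4, 109] (same object as a, b)
`print(a)` → prints [299, 2, 9, 4, 109]
`print(c)` → prints [299, 2, 9, 4, 109]

Answer:
[299, 2, 9, 4, 109]
[299, 2, 9, 4, 109]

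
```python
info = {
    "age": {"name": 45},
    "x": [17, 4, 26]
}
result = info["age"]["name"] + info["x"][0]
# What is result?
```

Trace:
`info = { ...` → info = {'age': {'name': 45}, 'x': [17, 4, 26]}
`result = info["age"]["name"] + info["x"][0]` → result = 62
So result = 62

Answer: 62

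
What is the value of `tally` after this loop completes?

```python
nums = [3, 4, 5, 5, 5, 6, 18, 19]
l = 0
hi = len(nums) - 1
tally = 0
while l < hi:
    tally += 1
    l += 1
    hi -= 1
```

Iterations until pointers meet (list length 8)
`tally` takes the values: 0 → 1 → 2 → 3 → 4

Answer: 4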